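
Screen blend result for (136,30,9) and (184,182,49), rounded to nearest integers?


Screen: C = 255 - (255-A)×(255-B)/255, rounded to nearest integer
R: 255 - (255-136)×(255-184)/255 = 255 - 8449/255 ≈ 255 - 33.133 = 221.867 → 222
G: 255 - (255-30)×(255-182)/255 = 255 - 16425/255 ≈ 255 - 64.412 = 190.588 → 191
B: 255 - (255-9)×(255-49)/255 = 255 - 50676/255 ≈ 255 - 198.729 = 56.271 → 56
= RGB(222, 191, 56)


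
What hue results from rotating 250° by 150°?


New hue = (H + rotation) mod 360
New hue = (250 + 150) mod 360
= 400 mod 360
= 40°


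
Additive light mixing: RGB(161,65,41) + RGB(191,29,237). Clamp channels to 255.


Additive: each channel = min(255, C₁+C₂)
R: 161+191 = 352 → 255
G: 65+29 = 94 → 94
B: 41+237 = 278 → 255
= RGB(255, 94, 255)


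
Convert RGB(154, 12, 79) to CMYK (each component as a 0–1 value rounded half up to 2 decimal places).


R'=154/255≈0.6039, G'=12/255≈0.0471, B'=79/255≈0.3098
K = 1 - max(R',G',B') = 1 - 154/255 = 101/255 = 0.39607… → 0.40
(1-R'-K)/(1-K) simplifies to (max-R)/max with max = 154:
C = (154-154)/154 = 0/154 = 0 → 0.00
M = (154-12)/154 = 142/154 = 0.92207… → 0.92
Y = (154-79)/154 = 75/154 = 0.48701… → 0.49
= CMYK(0.00, 0.92, 0.49, 0.40)


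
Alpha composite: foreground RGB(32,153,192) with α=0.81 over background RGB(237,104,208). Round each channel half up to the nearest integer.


C = α×F + (1-α)×B, with 1-α = 0.19
R: 0.81×32 + 0.19×237 = 25.92 + 45.03 = 70.95 → 71
G: 0.81×153 + 0.19×104 = 123.93 + 19.76 = 143.69 → 144
B: 0.81×192 + 0.19×208 = 155.52 + 39.52 = 195.04 → 195
= RGB(71, 144, 195)


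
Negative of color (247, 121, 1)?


Invert: (255-R, 255-G, 255-B)
R: 255-247 = 8
G: 255-121 = 134
B: 255-1 = 254
= RGB(8, 134, 254)


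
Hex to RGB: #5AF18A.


5A → 90 (R)
F1 → 241 (G)
8A → 138 (B)
= RGB(90, 241, 138)


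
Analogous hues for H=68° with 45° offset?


Base hue: 68°
Left analog: (68 - 45) mod 360 = 23°
Right analog: (68 + 45) mod 360 = 113°
Analogous hues = 23° and 113°


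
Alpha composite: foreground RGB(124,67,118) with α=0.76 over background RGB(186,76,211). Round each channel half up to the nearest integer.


C = α×F + (1-α)×B, with 1-α = 0.24
R: 0.76×124 + 0.24×186 = 94.24 + 44.64 = 138.88 → 139
G: 0.76×67 + 0.24×76 = 50.92 + 18.24 = 69.16 → 69
B: 0.76×118 + 0.24×211 = 89.68 + 50.64 = 140.32 → 140
= RGB(139, 69, 140)


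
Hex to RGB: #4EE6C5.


4E → 78 (R)
E6 → 230 (G)
C5 → 197 (B)
= RGB(78, 230, 197)


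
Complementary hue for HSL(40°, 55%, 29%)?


Complement = opposite side of color wheel = hue + 180°
H' = (40 + 180) mod 360 = 220°
S and L unchanged.
= HSL(220°, 55%, 29%)


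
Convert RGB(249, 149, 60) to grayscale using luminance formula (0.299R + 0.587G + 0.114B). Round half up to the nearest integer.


Gray = 0.299×R + 0.587×G + 0.114×B
Gray = 0.299×249 + 0.587×149 + 0.114×60
Gray = 74.451 + 87.463 + 6.840
Gray = 168.754 → round half up → 169
Gray = 169


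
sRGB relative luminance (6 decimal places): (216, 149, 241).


Linearize each channel (sRGB transfer function): c = v/255; c_lin = c/12.92 if c ≤ 0.04045, else ((c+0.055)/1.055)^2.4
  R: 216/255 ≈ 0.847059 > 0.04045 → ((0.847059+0.055)/1.055)^2.4 ≈ 0.686685
  G: 149/255 ≈ 0.584314 > 0.04045 → ((0.584314+0.055)/1.055)^2.4 ≈ 0.300544
  B: 241/255 ≈ 0.945098 > 0.04045 → ((0.945098+0.055)/1.055)^2.4 ≈ 0.879622
R_lin = 0.686685, G_lin = 0.300544, B_lin = 0.879622
L = 0.2126×R + 0.7152×G + 0.0722×B
L = 0.2126×0.686685 + 0.7152×0.300544 + 0.0722×0.879622
L ≈ 0.424447


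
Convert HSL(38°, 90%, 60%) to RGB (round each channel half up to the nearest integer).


H=38°, S=0.90, L=0.60
C = (1-|2L-1|)×S = (1-|0.20|)×0.90 = 0.72
H' = H/60 = 38/60 ≈ 0.6333; X = C×(1-|H' mod 2 - 1|) = 0.456
m = L - C/2 = 0.60 - 0.36 = 0.24
Sector ⌊H'⌋ = 0 → (R',G',B') = (0.72, 0.456, 0.0)
RGB = ((R'+m)×255, (G'+m)×255, (B'+m)×255) = (244.8, 177.48, 61.2)
Round half up → RGB(245, 177, 61)


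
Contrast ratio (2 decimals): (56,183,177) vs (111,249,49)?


Linearize each sRGB channel c=v/255: c/12.92 if c ≤ 0.04045 else ((c+0.055)/1.055)^2.4
L = 0.2126×R_lin + 0.7152×G_lin + 0.0722×B_lin
Color 1 (56,183,177):
  R=56: 56/255≈0.2196 > 0.04045 → ((0.2196+0.055)/1.055)^2.4 ≈ 0.03955
  G=183: 183/255≈0.7176 > 0.04045 → ((0.7176+0.055)/1.055)^2.4 ≈ 0.47353
  B=177: 177/255≈0.6941 > 0.04045 → ((0.6941+0.055)/1.055)^2.4 ≈ 0.43966
  L1 = 0.2126×0.03955 + 0.7152×0.47353 + 0.0722×0.43966 ≈ 0.37882
Color 2 (111,249,49):
  R=111: 111/255≈0.4353 > 0.04045 → ((0.4353+0.055)/1.055)^2.4 ≈ 0.15896
  G=249: 249/255≈0.9765 > 0.04045 → ((0.9765+0.055)/1.055)^2.4 ≈ 0.94731
  B=49: 49/255≈0.1922 > 0.04045 → ((0.1922+0.055)/1.055)^2.4 ≈ 0.03071
  L2 = 0.2126×0.15896 + 0.7152×0.94731 + 0.0722×0.03071 ≈ 0.71353
Lighter = 0.71353, Darker = 0.37882
Ratio = (L_lighter + 0.05) / (L_darker + 0.05)
Ratio = (0.71353 + 0.05) / (0.37882 + 0.05) = 0.76353 / 0.42882 ≈ 1.7805
Ratio ≈ 1.78:1


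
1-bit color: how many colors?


Colors = 2^bits = 2^1
= 2 colors


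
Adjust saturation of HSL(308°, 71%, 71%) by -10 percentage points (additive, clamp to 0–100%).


Original S = 71%
Adjustment = -10 percentage points
New S = 71 + (-10) = 61
Clamp to [0, 100] → 61
= HSL(308°, 61%, 71%)


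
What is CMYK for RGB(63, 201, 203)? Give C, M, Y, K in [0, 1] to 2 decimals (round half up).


R'=63/255≈0.2471, G'=201/255≈0.7882, B'=203/255≈0.7961
K = 1 - max(R',G',B') = 1 - 203/255 = 52/255 = 0.20392… → 0.20
(1-R'-K)/(1-K) simplifies to (max-R)/max with max = 203:
C = (203-63)/203 = 140/203 = 0.68965… → 0.69
M = (203-201)/203 = 2/203 = 0.00985… → 0.01
Y = (203-203)/203 = 0/203 = 0 → 0.00
= CMYK(0.69, 0.01, 0.00, 0.20)


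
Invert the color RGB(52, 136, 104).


Invert: (255-R, 255-G, 255-B)
R: 255-52 = 203
G: 255-136 = 119
B: 255-104 = 151
= RGB(203, 119, 151)


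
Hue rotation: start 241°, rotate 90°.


New hue = (H + rotation) mod 360
New hue = (241 + 90) mod 360
= 331 mod 360
= 331°


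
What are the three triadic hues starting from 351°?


Triadic: equally spaced at 120° intervals
H1 = 351°
H2 = (351 + 120) mod 360 = 111°
H3 = (351 + 240) mod 360 = 231°
Triadic = 351°, 111°, 231°


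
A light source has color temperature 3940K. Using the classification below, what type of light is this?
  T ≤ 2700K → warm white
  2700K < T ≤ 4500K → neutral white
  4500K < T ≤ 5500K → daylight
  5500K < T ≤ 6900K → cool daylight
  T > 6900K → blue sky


Temperature: 3940K
2700K < 3940K ≤ 4500K → neutral white
Classification: neutral white


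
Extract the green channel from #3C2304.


Color: #3C2304
R = 3C = 60
G = 23 = 35
B = 04 = 4
Green = 35


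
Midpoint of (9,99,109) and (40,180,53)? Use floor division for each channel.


Midpoint: each channel = ⌊(C₁+C₂)/2⌋
R: ⌊(9+40)/2⌋ = 24
G: ⌊(99+180)/2⌋ = 139
B: ⌊(109+53)/2⌋ = 81
= RGB(24, 139, 81)


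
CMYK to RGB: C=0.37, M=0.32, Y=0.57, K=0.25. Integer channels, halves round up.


R = 255 × (1-C) × (1-K) = 255 × 0.63 × 0.75 = 120.4875 → 120
G = 255 × (1-M) × (1-K) = 255 × 0.68 × 0.75 = 130.05 → 130
B = 255 × (1-Y) × (1-K) = 255 × 0.43 × 0.75 = 82.2375 → 82
= RGB(120, 130, 82)


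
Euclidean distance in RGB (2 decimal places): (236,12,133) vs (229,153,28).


d = √[(R₁-R₂)² + (G₁-G₂)² + (B₁-B₂)²]
d = √[(236-229)² + (12-153)² + (133-28)²]
d = √[49 + 19881 + 11025]
d = √30955
d ≈ 175.94


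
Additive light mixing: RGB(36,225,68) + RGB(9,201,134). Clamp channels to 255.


Additive: each channel = min(255, C₁+C₂)
R: 36+9 = 45 → 45
G: 225+201 = 426 → 255
B: 68+134 = 202 → 202
= RGB(45, 255, 202)


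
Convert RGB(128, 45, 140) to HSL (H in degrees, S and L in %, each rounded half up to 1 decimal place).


Normalize: R'=128/255≈0.5020, G'=45/255≈0.1765, B'=140/255≈0.5490
Max=140/255, Min=45/255, Δ=Max-Min=95/255
L = (Max+Min)/2 = (140+45)/510 = 185/510 = 0.36274… → L = 36.3%
L ≤ 0.5 → S = Δ/(Max+Min) = 95/(140+45) = 95/185 = 0.51351… → S = 51.4%
(the 1/255 factors cancel in S and H, so raw channel differences can be used)
Max is B' → H = 60 × ((R-G)/Δ + 4) = 60 × ((128-45)/95 + 4)
  83/95 + 4 = 0.8736… + 4 = 4.8736…
  H = 60 × 4.8736… = 292.421…° → H = 292.4°
= HSL(292.4°, 51.4%, 36.3%)


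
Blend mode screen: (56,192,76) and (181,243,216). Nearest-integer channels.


Screen: C = 255 - (255-A)×(255-B)/255, rounded to nearest integer
R: 255 - (255-56)×(255-181)/255 = 255 - 14726/255 ≈ 255 - 57.749 = 197.251 → 197
G: 255 - (255-192)×(255-243)/255 = 255 - 756/255 ≈ 255 - 2.965 = 252.035 → 252
B: 255 - (255-76)×(255-216)/255 = 255 - 6981/255 ≈ 255 - 27.376 = 227.624 → 228
= RGB(197, 252, 228)


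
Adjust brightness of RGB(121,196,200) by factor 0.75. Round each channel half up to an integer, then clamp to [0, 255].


Multiply each channel by 0.75, round half up, clamp to [0, 255]
R: 121×0.75 = 90.75 → round → 91
G: 196×0.75 = 147
B: 200×0.75 = 150
= RGB(91, 147, 150)


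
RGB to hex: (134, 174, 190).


R = 134 → 86 (hex)
G = 174 → AE (hex)
B = 190 → BE (hex)
Hex = #86AEBE


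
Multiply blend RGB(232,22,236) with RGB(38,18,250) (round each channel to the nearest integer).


Multiply: C = A×B/255, rounded to nearest integer
R: 232×38/255 = 8816/255 ≈ 34.573 → 35
G: 22×18/255 = 396/255 ≈ 1.553 → 2
B: 236×250/255 = 59000/255 ≈ 231.373 → 231
= RGB(35, 2, 231)


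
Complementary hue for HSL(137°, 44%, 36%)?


Complement = opposite side of color wheel = hue + 180°
H' = (137 + 180) mod 360 = 317°
S and L unchanged.
= HSL(317°, 44%, 36%)


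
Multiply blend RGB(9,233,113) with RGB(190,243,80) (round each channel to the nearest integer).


Multiply: C = A×B/255, rounded to nearest integer
R: 9×190/255 = 1710/255 ≈ 6.706 → 7
G: 233×243/255 = 56619/255 ≈ 222.035 → 222
B: 113×80/255 = 9040/255 ≈ 35.451 → 35
= RGB(7, 222, 35)


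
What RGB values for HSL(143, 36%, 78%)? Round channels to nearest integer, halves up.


H=143°, S=0.36, L=0.78
C = (1-|2L-1|)×S = (1-|0.56|)×0.36 = 0.1584
H' = H/60 = 143/60 ≈ 2.3833; X = C×(1-|H' mod 2 - 1|) = 0.06072
m = L - C/2 = 0.78 - 0.0792 = 0.7008
Sector ⌊H'⌋ = 2 → (R',G',B') = (0.0, 0.1584, 0.06072)
RGB = ((R'+m)×255, (G'+m)×255, (B'+m)×255) = (178.704, 219.096, 194.1876)
Round half up → RGB(179, 219, 194)


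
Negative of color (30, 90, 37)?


Invert: (255-R, 255-G, 255-B)
R: 255-30 = 225
G: 255-90 = 165
B: 255-37 = 218
= RGB(225, 165, 218)


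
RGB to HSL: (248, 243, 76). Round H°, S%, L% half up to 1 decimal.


Normalize: R'=248/255≈0.9725, G'=243/255≈0.9529, B'=76/255≈0.2980
Max=248/255, Min=76/255, Δ=Max-Min=172/255
L = (Max+Min)/2 = (248+76)/510 = 324/510 = 0.63529… → L = 63.5%
L > 0.5 → S = Δ/(2-Max-Min) = 172/(510-248-76) = 172/186 = 0.92473… → S = 92.5%
(the 1/255 factors cancel in S and H, so raw channel differences can be used)
Max is R' → H = 60 × (((G-B)/Δ) mod 6) = 60 × (((243-76)/172) mod 6)
  167/172 = 0.9709…
  H = 60 × 0.9709… = 58.255…° → H = 58.3°
= HSL(58.3°, 92.5%, 63.5%)


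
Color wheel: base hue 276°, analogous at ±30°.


Base hue: 276°
Left analog: (276 - 30) mod 360 = 246°
Right analog: (276 + 30) mod 360 = 306°
Analogous hues = 246° and 306°


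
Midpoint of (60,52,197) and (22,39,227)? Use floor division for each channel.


Midpoint: each channel = ⌊(C₁+C₂)/2⌋
R: ⌊(60+22)/2⌋ = 41
G: ⌊(52+39)/2⌋ = 45
B: ⌊(197+227)/2⌋ = 212
= RGB(41, 45, 212)


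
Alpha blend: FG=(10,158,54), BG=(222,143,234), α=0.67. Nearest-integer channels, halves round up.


C = α×F + (1-α)×B, with 1-α = 0.33
R: 0.67×10 + 0.33×222 = 6.70 + 73.26 = 79.96 → 80
G: 0.67×158 + 0.33×143 = 105.86 + 47.19 = 153.05 → 153
B: 0.67×54 + 0.33×234 = 36.18 + 77.22 = 113.40 → 113
= RGB(80, 153, 113)


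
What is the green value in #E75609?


Color: #E75609
R = E7 = 231
G = 56 = 86
B = 09 = 9
Green = 86


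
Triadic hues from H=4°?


Triadic: equally spaced at 120° intervals
H1 = 4°
H2 = (4 + 120) mod 360 = 124°
H3 = (4 + 240) mod 360 = 244°
Triadic = 4°, 124°, 244°


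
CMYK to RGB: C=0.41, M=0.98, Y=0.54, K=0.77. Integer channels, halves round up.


R = 255 × (1-C) × (1-K) = 255 × 0.59 × 0.23 = 34.6035 → 35
G = 255 × (1-M) × (1-K) = 255 × 0.02 × 0.23 = 1.173 → 1
B = 255 × (1-Y) × (1-K) = 255 × 0.46 × 0.23 = 26.979 → 27
= RGB(35, 1, 27)


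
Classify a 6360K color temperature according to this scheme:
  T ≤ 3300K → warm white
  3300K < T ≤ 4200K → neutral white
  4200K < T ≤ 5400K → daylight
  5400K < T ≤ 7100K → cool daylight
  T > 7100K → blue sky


Temperature: 6360K
5400K < 6360K ≤ 7100K → cool daylight
Classification: cool daylight


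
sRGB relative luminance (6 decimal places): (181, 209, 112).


Linearize each channel (sRGB transfer function): c = v/255; c_lin = c/12.92 if c ≤ 0.04045, else ((c+0.055)/1.055)^2.4
  R: 181/255 ≈ 0.709804 > 0.04045 → ((0.709804+0.055)/1.055)^2.4 ≈ 0.462077
  G: 209/255 ≈ 0.819608 > 0.04045 → ((0.819608+0.055)/1.055)^2.4 ≈ 0.637597
  B: 112/255 ≈ 0.439216 > 0.04045 → ((0.439216+0.055)/1.055)^2.4 ≈ 0.162029
R_lin = 0.462077, G_lin = 0.637597, B_lin = 0.162029
L = 0.2126×R + 0.7152×G + 0.0722×B
L = 0.2126×0.462077 + 0.7152×0.637597 + 0.0722×0.162029
L ≈ 0.565945


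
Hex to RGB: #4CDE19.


4C → 76 (R)
DE → 222 (G)
19 → 25 (B)
= RGB(76, 222, 25)


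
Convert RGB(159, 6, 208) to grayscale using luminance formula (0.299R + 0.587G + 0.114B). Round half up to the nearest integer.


Gray = 0.299×R + 0.587×G + 0.114×B
Gray = 0.299×159 + 0.587×6 + 0.114×208
Gray = 47.541 + 3.522 + 23.712
Gray = 74.775 → round half up → 75
Gray = 75


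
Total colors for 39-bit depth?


Colors = 2^bits = 2^39
= 549,755,813,888 colors


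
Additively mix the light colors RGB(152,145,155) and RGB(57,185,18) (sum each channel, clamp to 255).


Additive: each channel = min(255, C₁+C₂)
R: 152+57 = 209 → 209
G: 145+185 = 330 → 255
B: 155+18 = 173 → 173
= RGB(209, 255, 173)


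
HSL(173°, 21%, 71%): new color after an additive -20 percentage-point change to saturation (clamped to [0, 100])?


Original S = 21%
Adjustment = -20 percentage points
New S = 21 + (-20) = 1
Clamp to [0, 100] → 1
= HSL(173°, 1%, 71%)


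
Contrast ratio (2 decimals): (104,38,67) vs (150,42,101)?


Linearize each sRGB channel c=v/255: c/12.92 if c ≤ 0.04045 else ((c+0.055)/1.055)^2.4
L = 0.2126×R_lin + 0.7152×G_lin + 0.0722×B_lin
Color 1 (104,38,67):
  R=104: 104/255≈0.4078 > 0.04045 → ((0.4078+0.055)/1.055)^2.4 ≈ 0.13843
  G=38: 38/255≈0.1490 > 0.04045 → ((0.1490+0.055)/1.055)^2.4 ≈ 0.01938
  B=67: 67/255≈0.2627 > 0.04045 → ((0.2627+0.055)/1.055)^2.4 ≈ 0.05613
  L1 = 0.2126×0.13843 + 0.7152×0.01938 + 0.0722×0.05613 ≈ 0.04735
Color 2 (150,42,101):
  R=150: 150/255≈0.5882 > 0.04045 → ((0.5882+0.055)/1.055)^2.4 ≈ 0.30499
  G=42: 42/255≈0.1647 > 0.04045 → ((0.1647+0.055)/1.055)^2.4 ≈ 0.02315
  B=101: 101/255≈0.3961 > 0.04045 → ((0.3961+0.055)/1.055)^2.4 ≈ 0.13014
  L2 = 0.2126×0.30499 + 0.7152×0.02315 + 0.0722×0.13014 ≈ 0.09080
Lighter = 0.09080, Darker = 0.04735
Ratio = (L_lighter + 0.05) / (L_darker + 0.05)
Ratio = (0.09080 + 0.05) / (0.04735 + 0.05) = 0.14080 / 0.09735 ≈ 1.4464
Ratio ≈ 1.45:1


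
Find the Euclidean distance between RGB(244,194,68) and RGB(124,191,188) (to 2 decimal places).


d = √[(R₁-R₂)² + (G₁-G₂)² + (B₁-B₂)²]
d = √[(244-124)² + (194-191)² + (68-188)²]
d = √[14400 + 9 + 14400]
d = √28809
d ≈ 169.73


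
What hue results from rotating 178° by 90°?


New hue = (H + rotation) mod 360
New hue = (178 + 90) mod 360
= 268 mod 360
= 268°


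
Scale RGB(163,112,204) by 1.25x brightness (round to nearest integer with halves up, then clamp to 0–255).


Multiply each channel by 1.25, round half up, clamp to [0, 255]
R: 163×1.25 = 203.75 → round → 204
G: 112×1.25 = 140
B: 204×1.25 = 255
= RGB(204, 140, 255)


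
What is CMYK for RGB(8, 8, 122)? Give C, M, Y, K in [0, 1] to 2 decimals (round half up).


R'=8/255≈0.0314, G'=8/255≈0.0314, B'=122/255≈0.4784
K = 1 - max(R',G',B') = 1 - 122/255 = 133/255 = 0.52156… → 0.52
(1-R'-K)/(1-K) simplifies to (max-R)/max with max = 122:
C = (122-8)/122 = 114/122 = 0.93442… → 0.93
M = (122-8)/122 = 114/122 = 0.93442… → 0.93
Y = (122-122)/122 = 0/122 = 0 → 0.00
= CMYK(0.93, 0.93, 0.00, 0.52)


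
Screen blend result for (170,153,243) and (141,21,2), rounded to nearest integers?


Screen: C = 255 - (255-A)×(255-B)/255, rounded to nearest integer
R: 255 - (255-170)×(255-141)/255 = 255 - 9690/255 ≈ 255 - 38.000 = 217.000 → 217
G: 255 - (255-153)×(255-21)/255 = 255 - 23868/255 ≈ 255 - 93.600 = 161.400 → 161
B: 255 - (255-243)×(255-2)/255 = 255 - 3036/255 ≈ 255 - 11.906 = 243.094 → 243
= RGB(217, 161, 243)


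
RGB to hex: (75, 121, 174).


R = 75 → 4B (hex)
G = 121 → 79 (hex)
B = 174 → AE (hex)
Hex = #4B79AE


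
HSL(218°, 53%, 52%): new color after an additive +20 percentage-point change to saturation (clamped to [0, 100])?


Original S = 53%
Adjustment = +20 percentage points
New S = 53 + (20) = 73
Clamp to [0, 100] → 73
= HSL(218°, 73%, 52%)


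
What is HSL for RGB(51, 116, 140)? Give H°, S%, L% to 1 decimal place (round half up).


Normalize: R'=51/255≈0.2000, G'=116/255≈0.4549, B'=140/255≈0.5490
Max=140/255, Min=51/255, Δ=Max-Min=89/255
L = (Max+Min)/2 = (140+51)/510 = 191/510 = 0.37450… → L = 37.5%
L ≤ 0.5 → S = Δ/(Max+Min) = 89/(140+51) = 89/191 = 0.46596… → S = 46.6%
(the 1/255 factors cancel in S and H, so raw channel differences can be used)
Max is B' → H = 60 × ((R-G)/Δ + 4) = 60 × ((51-116)/89 + 4)
  -65/89 + 4 = -0.7303… + 4 = 3.2696…
  H = 60 × 3.2696… = 196.179…° → H = 196.2°
= HSL(196.2°, 46.6%, 37.5%)


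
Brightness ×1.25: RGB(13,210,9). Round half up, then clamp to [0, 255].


Multiply each channel by 1.25, round half up, clamp to [0, 255]
R: 13×1.25 = 16.25 → round → 16
G: 210×1.25 = 262.5 → round → 263 → clamp → 255
B: 9×1.25 = 11.25 → round → 11
= RGB(16, 255, 11)


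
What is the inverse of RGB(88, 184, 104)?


Invert: (255-R, 255-G, 255-B)
R: 255-88 = 167
G: 255-184 = 71
B: 255-104 = 151
= RGB(167, 71, 151)


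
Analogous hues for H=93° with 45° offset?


Base hue: 93°
Left analog: (93 - 45) mod 360 = 48°
Right analog: (93 + 45) mod 360 = 138°
Analogous hues = 48° and 138°


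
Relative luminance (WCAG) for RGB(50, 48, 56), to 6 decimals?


Linearize each channel (sRGB transfer function): c = v/255; c_lin = c/12.92 if c ≤ 0.04045, else ((c+0.055)/1.055)^2.4
  R: 50/255 ≈ 0.196078 > 0.04045 → ((0.196078+0.055)/1.055)^2.4 ≈ 0.031896
  G: 48/255 ≈ 0.188235 > 0.04045 → ((0.188235+0.055)/1.055)^2.4 ≈ 0.029557
  B: 56/255 ≈ 0.219608 > 0.04045 → ((0.219608+0.055)/1.055)^2.4 ≈ 0.039546
R_lin = 0.031896, G_lin = 0.029557, B_lin = 0.039546
L = 0.2126×R + 0.7152×G + 0.0722×B
L = 0.2126×0.031896 + 0.7152×0.029557 + 0.0722×0.039546
L ≈ 0.030775


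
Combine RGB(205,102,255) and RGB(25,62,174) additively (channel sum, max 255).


Additive: each channel = min(255, C₁+C₂)
R: 205+25 = 230 → 230
G: 102+62 = 164 → 164
B: 255+174 = 429 → 255
= RGB(230, 164, 255)


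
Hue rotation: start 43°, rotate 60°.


New hue = (H + rotation) mod 360
New hue = (43 + 60) mod 360
= 103 mod 360
= 103°


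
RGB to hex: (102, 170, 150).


R = 102 → 66 (hex)
G = 170 → AA (hex)
B = 150 → 96 (hex)
Hex = #66AA96


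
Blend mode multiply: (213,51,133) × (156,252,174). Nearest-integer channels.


Multiply: C = A×B/255, rounded to nearest integer
R: 213×156/255 = 33228/255 ≈ 130.306 → 130
G: 51×252/255 = 12852/255 ≈ 50.400 → 50
B: 133×174/255 = 23142/255 ≈ 90.753 → 91
= RGB(130, 50, 91)


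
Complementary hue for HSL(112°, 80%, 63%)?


Complement = opposite side of color wheel = hue + 180°
H' = (112 + 180) mod 360 = 292°
S and L unchanged.
= HSL(292°, 80%, 63%)


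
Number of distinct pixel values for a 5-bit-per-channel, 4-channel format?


Total bits = 5 bits/channel × 4 channels = 20 bits
Distinct pixel values = 2^20
= 1,048,576 pixel values


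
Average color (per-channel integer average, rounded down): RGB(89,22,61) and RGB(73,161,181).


Midpoint: each channel = ⌊(C₁+C₂)/2⌋
R: ⌊(89+73)/2⌋ = 81
G: ⌊(22+161)/2⌋ = 91
B: ⌊(61+181)/2⌋ = 121
= RGB(81, 91, 121)


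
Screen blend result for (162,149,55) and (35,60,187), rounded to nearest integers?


Screen: C = 255 - (255-A)×(255-B)/255, rounded to nearest integer
R: 255 - (255-162)×(255-35)/255 = 255 - 20460/255 ≈ 255 - 80.235 = 174.765 → 175
G: 255 - (255-149)×(255-60)/255 = 255 - 20670/255 ≈ 255 - 81.059 = 173.941 → 174
B: 255 - (255-55)×(255-187)/255 = 255 - 13600/255 ≈ 255 - 53.333 = 201.667 → 202
= RGB(175, 174, 202)


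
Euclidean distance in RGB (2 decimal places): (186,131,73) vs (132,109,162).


d = √[(R₁-R₂)² + (G₁-G₂)² + (B₁-B₂)²]
d = √[(186-132)² + (131-109)² + (73-162)²]
d = √[2916 + 484 + 7921]
d = √11321
d ≈ 106.40


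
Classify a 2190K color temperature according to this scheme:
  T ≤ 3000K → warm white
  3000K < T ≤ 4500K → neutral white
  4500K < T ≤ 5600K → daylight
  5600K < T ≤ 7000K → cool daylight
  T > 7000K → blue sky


Temperature: 2190K
2190K ≤ 3000K → warm white
Classification: warm white


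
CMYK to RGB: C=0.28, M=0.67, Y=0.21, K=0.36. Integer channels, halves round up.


R = 255 × (1-C) × (1-K) = 255 × 0.72 × 0.64 = 117.504 → 118
G = 255 × (1-M) × (1-K) = 255 × 0.33 × 0.64 = 53.856 → 54
B = 255 × (1-Y) × (1-K) = 255 × 0.79 × 0.64 = 128.928 → 129
= RGB(118, 54, 129)


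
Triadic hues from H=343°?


Triadic: equally spaced at 120° intervals
H1 = 343°
H2 = (343 + 120) mod 360 = 103°
H3 = (343 + 240) mod 360 = 223°
Triadic = 343°, 103°, 223°


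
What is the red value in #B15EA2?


Color: #B15EA2
R = B1 = 177
G = 5E = 94
B = A2 = 162
Red = 177


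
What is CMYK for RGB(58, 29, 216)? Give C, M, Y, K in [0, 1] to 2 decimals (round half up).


R'=58/255≈0.2275, G'=29/255≈0.1137, B'=216/255≈0.8471
K = 1 - max(R',G',B') = 1 - 216/255 = 39/255 = 0.15294… → 0.15
(1-R'-K)/(1-K) simplifies to (max-R)/max with max = 216:
C = (216-58)/216 = 158/216 = 0.73148… → 0.73
M = (216-29)/216 = 187/216 = 0.86574… → 0.87
Y = (216-216)/216 = 0/216 = 0 → 0.00
= CMYK(0.73, 0.87, 0.00, 0.15)


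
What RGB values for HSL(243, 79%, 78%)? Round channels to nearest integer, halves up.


H=243°, S=0.79, L=0.78
C = (1-|2L-1|)×S = (1-|0.56|)×0.79 = 0.3476
H' = H/60 = 243/60 ≈ 4.0500; X = C×(1-|H' mod 2 - 1|) = 0.01738
m = L - C/2 = 0.78 - 0.1738 = 0.6062
Sector ⌊H'⌋ = 4 → (R',G',B') = (0.01738, 0.0, 0.3476)
RGB = ((R'+m)×255, (G'+m)×255, (B'+m)×255) = (159.0129, 154.581, 243.219)
Round half up → RGB(159, 155, 243)


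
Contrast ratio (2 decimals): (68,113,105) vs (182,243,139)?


Linearize each sRGB channel c=v/255: c/12.92 if c ≤ 0.04045 else ((c+0.055)/1.055)^2.4
L = 0.2126×R_lin + 0.7152×G_lin + 0.0722×B_lin
Color 1 (68,113,105):
  R=68: 68/255≈0.2667 > 0.04045 → ((0.2667+0.055)/1.055)^2.4 ≈ 0.05781
  G=113: 113/255≈0.4431 > 0.04045 → ((0.4431+0.055)/1.055)^2.4 ≈ 0.16513
  B=105: 105/255≈0.4118 > 0.04045 → ((0.4118+0.055)/1.055)^2.4 ≈ 0.14126
  L1 = 0.2126×0.05781 + 0.7152×0.16513 + 0.0722×0.14126 ≈ 0.14059
Color 2 (182,243,139):
  R=182: 182/255≈0.7137 > 0.04045 → ((0.7137+0.055)/1.055)^2.4 ≈ 0.46778
  G=243: 243/255≈0.9529 > 0.04045 → ((0.9529+0.055)/1.055)^2.4 ≈ 0.89627
  B=139: 139/255≈0.5451 > 0.04045 → ((0.5451+0.055)/1.055)^2.4 ≈ 0.25818
  L2 = 0.2126×0.46778 + 0.7152×0.89627 + 0.0722×0.25818 ≈ 0.75910
Lighter = 0.75910, Darker = 0.14059
Ratio = (L_lighter + 0.05) / (L_darker + 0.05)
Ratio = (0.75910 + 0.05) / (0.14059 + 0.05) = 0.80910 / 0.19059 ≈ 4.2452
Ratio ≈ 4.25:1


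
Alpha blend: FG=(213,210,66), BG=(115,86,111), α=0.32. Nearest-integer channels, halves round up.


C = α×F + (1-α)×B, with 1-α = 0.68
R: 0.32×213 + 0.68×115 = 68.16 + 78.20 = 146.36 → 146
G: 0.32×210 + 0.68×86 = 67.20 + 58.48 = 125.68 → 126
B: 0.32×66 + 0.68×111 = 21.12 + 75.48 = 96.60 → 97
= RGB(146, 126, 97)


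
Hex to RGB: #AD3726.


AD → 173 (R)
37 → 55 (G)
26 → 38 (B)
= RGB(173, 55, 38)


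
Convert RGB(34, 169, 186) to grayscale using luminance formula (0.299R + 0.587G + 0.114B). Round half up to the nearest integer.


Gray = 0.299×R + 0.587×G + 0.114×B
Gray = 0.299×34 + 0.587×169 + 0.114×186
Gray = 10.166 + 99.203 + 21.204
Gray = 130.573 → round half up → 131
Gray = 131


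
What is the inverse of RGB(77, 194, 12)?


Invert: (255-R, 255-G, 255-B)
R: 255-77 = 178
G: 255-194 = 61
B: 255-12 = 243
= RGB(178, 61, 243)


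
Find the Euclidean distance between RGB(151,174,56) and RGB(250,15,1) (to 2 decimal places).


d = √[(R₁-R₂)² + (G₁-G₂)² + (B₁-B₂)²]
d = √[(151-250)² + (174-15)² + (56-1)²]
d = √[9801 + 25281 + 3025]
d = √38107
d ≈ 195.21


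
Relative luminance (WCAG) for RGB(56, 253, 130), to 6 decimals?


Linearize each channel (sRGB transfer function): c = v/255; c_lin = c/12.92 if c ≤ 0.04045, else ((c+0.055)/1.055)^2.4
  R: 56/255 ≈ 0.219608 > 0.04045 → ((0.219608+0.055)/1.055)^2.4 ≈ 0.039546
  G: 253/255 ≈ 0.992157 > 0.04045 → ((0.992157+0.055)/1.055)^2.4 ≈ 0.982251
  B: 130/255 ≈ 0.509804 > 0.04045 → ((0.509804+0.055)/1.055)^2.4 ≈ 0.223228
R_lin = 0.039546, G_lin = 0.982251, B_lin = 0.223228
L = 0.2126×R + 0.7152×G + 0.0722×B
L = 0.2126×0.039546 + 0.7152×0.982251 + 0.0722×0.223228
L ≈ 0.727030


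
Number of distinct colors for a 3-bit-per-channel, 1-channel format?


Total bits = 3 bits/channel × 1 channels = 3 bits
Distinct colors = 2^3
= 8 colors


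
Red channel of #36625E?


Color: #36625E
R = 36 = 54
G = 62 = 98
B = 5E = 94
Red = 54


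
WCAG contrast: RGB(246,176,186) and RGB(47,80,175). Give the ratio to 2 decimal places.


Linearize each sRGB channel c=v/255: c/12.92 if c ≤ 0.04045 else ((c+0.055)/1.055)^2.4
L = 0.2126×R_lin + 0.7152×G_lin + 0.0722×B_lin
Color 1 (246,176,186):
  R=246: 246/255≈0.9647 > 0.04045 → ((0.9647+0.055)/1.055)^2.4 ≈ 0.92158
  G=176: 176/255≈0.6902 > 0.04045 → ((0.6902+0.055)/1.055)^2.4 ≈ 0.43415
  B=186: 186/255≈0.7294 > 0.04045 → ((0.7294+0.055)/1.055)^2.4 ≈ 0.49102
  L1 = 0.2126×0.92158 + 0.7152×0.43415 + 0.0722×0.49102 ≈ 0.54189
Color 2 (47,80,175):
  R=47: 47/255≈0.1843 > 0.04045 → ((0.1843+0.055)/1.055)^2.4 ≈ 0.02843
  G=80: 80/255≈0.3137 > 0.04045 → ((0.3137+0.055)/1.055)^2.4 ≈ 0.08022
  B=175: 175/255≈0.6863 > 0.04045 → ((0.6863+0.055)/1.055)^2.4 ≈ 0.42869
  L2 = 0.2126×0.02843 + 0.7152×0.08022 + 0.0722×0.42869 ≈ 0.09437
Lighter = 0.54189, Darker = 0.09437
Ratio = (L_lighter + 0.05) / (L_darker + 0.05)
Ratio = (0.54189 + 0.05) / (0.09437 + 0.05) = 0.59189 / 0.14437 ≈ 4.0998
Ratio ≈ 4.10:1


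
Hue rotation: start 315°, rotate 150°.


New hue = (H + rotation) mod 360
New hue = (315 + 150) mod 360
= 465 mod 360
= 105°


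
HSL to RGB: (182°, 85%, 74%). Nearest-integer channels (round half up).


H=182°, S=0.85, L=0.74
C = (1-|2L-1|)×S = (1-|0.48|)×0.85 = 0.442
H' = H/60 = 182/60 ≈ 3.0333; X = C×(1-|H' mod 2 - 1|) ≈ 0.4273
m = L - C/2 = 0.74 - 0.221 = 0.519
Sector ⌊H'⌋ = 3 → (R',G',B') = (0.0, ≈0.4273, 0.442)
RGB = ((R'+m)×255, (G'+m)×255, (B'+m)×255) = (132.345, 241.298, 245.055)
Round half up → RGB(132, 241, 245)


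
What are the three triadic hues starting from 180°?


Triadic: equally spaced at 120° intervals
H1 = 180°
H2 = (180 + 120) mod 360 = 300°
H3 = (180 + 240) mod 360 = 60°
Triadic = 180°, 300°, 60°


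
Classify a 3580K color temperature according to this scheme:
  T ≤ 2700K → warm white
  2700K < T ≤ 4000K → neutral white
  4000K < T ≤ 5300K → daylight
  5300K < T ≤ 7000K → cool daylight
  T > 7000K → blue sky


Temperature: 3580K
2700K < 3580K ≤ 4000K → neutral white
Classification: neutral white


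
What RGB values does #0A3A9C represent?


0A → 10 (R)
3A → 58 (G)
9C → 156 (B)
= RGB(10, 58, 156)


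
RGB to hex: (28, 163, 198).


R = 28 → 1C (hex)
G = 163 → A3 (hex)
B = 198 → C6 (hex)
Hex = #1CA3C6


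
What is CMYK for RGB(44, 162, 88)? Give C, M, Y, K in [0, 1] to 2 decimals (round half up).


R'=44/255≈0.1725, G'=162/255≈0.6353, B'=88/255≈0.3451
K = 1 - max(R',G',B') = 1 - 162/255 = 93/255 = 0.36470… → 0.36
(1-R'-K)/(1-K) simplifies to (max-R)/max with max = 162:
C = (162-44)/162 = 118/162 = 0.72839… → 0.73
M = (162-162)/162 = 0/162 = 0 → 0.00
Y = (162-88)/162 = 74/162 = 0.45679… → 0.46
= CMYK(0.73, 0.00, 0.46, 0.36)


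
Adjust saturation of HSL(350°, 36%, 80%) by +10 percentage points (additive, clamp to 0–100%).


Original S = 36%
Adjustment = +10 percentage points
New S = 36 + (10) = 46
Clamp to [0, 100] → 46
= HSL(350°, 46%, 80%)


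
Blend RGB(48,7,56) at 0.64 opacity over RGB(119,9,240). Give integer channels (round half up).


C = α×F + (1-α)×B, with 1-α = 0.36
R: 0.64×48 + 0.36×119 = 30.72 + 42.84 = 73.56 → 74
G: 0.64×7 + 0.36×9 = 4.48 + 3.24 = 7.72 → 8
B: 0.64×56 + 0.36×240 = 35.84 + 86.40 = 122.24 → 122
= RGB(74, 8, 122)


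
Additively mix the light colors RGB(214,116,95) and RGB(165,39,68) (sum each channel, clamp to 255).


Additive: each channel = min(255, C₁+C₂)
R: 214+165 = 379 → 255
G: 116+39 = 155 → 155
B: 95+68 = 163 → 163
= RGB(255, 155, 163)


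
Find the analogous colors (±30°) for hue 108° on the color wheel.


Base hue: 108°
Left analog: (108 - 30) mod 360 = 78°
Right analog: (108 + 30) mod 360 = 138°
Analogous hues = 78° and 138°


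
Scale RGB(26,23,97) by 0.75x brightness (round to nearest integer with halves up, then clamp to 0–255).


Multiply each channel by 0.75, round half up, clamp to [0, 255]
R: 26×0.75 = 19.5 → round → 20
G: 23×0.75 = 17.25 → round → 17
B: 97×0.75 = 72.75 → round → 73
= RGB(20, 17, 73)


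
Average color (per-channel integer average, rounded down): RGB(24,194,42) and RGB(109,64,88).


Midpoint: each channel = ⌊(C₁+C₂)/2⌋
R: ⌊(24+109)/2⌋ = 66
G: ⌊(194+64)/2⌋ = 129
B: ⌊(42+88)/2⌋ = 65
= RGB(66, 129, 65)


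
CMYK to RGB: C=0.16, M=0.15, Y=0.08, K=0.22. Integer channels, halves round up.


R = 255 × (1-C) × (1-K) = 255 × 0.84 × 0.78 = 167.076 → 167
G = 255 × (1-M) × (1-K) = 255 × 0.85 × 0.78 = 169.065 → 169
B = 255 × (1-Y) × (1-K) = 255 × 0.92 × 0.78 = 182.988 → 183
= RGB(167, 169, 183)


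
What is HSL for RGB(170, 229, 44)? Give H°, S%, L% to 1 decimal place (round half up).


Normalize: R'=170/255≈0.6667, G'=229/255≈0.8980, B'=44/255≈0.1725
Max=229/255, Min=44/255, Δ=Max-Min=185/255
L = (Max+Min)/2 = (229+44)/510 = 273/510 = 0.53529… → L = 53.5%
L > 0.5 → S = Δ/(2-Max-Min) = 185/(510-229-44) = 185/237 = 0.78059… → S = 78.1%
(the 1/255 factors cancel in S and H, so raw channel differences can be used)
Max is G' → H = 60 × ((B-R)/Δ + 2) = 60 × ((44-170)/185 + 2)
  -126/185 + 2 = -0.6810… + 2 = 1.3189…
  H = 60 × 1.3189… = 79.135…° → H = 79.1°
= HSL(79.1°, 78.1%, 53.5%)


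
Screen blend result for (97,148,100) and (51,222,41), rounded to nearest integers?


Screen: C = 255 - (255-A)×(255-B)/255, rounded to nearest integer
R: 255 - (255-97)×(255-51)/255 = 255 - 32232/255 ≈ 255 - 126.400 = 128.600 → 129
G: 255 - (255-148)×(255-222)/255 = 255 - 3531/255 ≈ 255 - 13.847 = 241.153 → 241
B: 255 - (255-100)×(255-41)/255 = 255 - 33170/255 ≈ 255 - 130.078 = 124.922 → 125
= RGB(129, 241, 125)


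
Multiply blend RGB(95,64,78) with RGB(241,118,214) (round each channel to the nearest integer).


Multiply: C = A×B/255, rounded to nearest integer
R: 95×241/255 = 22895/255 ≈ 89.784 → 90
G: 64×118/255 = 7552/255 ≈ 29.616 → 30
B: 78×214/255 = 16692/255 ≈ 65.459 → 65
= RGB(90, 30, 65)


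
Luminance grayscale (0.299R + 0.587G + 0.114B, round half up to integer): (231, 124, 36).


Gray = 0.299×R + 0.587×G + 0.114×B
Gray = 0.299×231 + 0.587×124 + 0.114×36
Gray = 69.069 + 72.788 + 4.104
Gray = 145.961 → round half up → 146
Gray = 146


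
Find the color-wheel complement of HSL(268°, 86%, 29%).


Complement = opposite side of color wheel = hue + 180°
H' = (268 + 180) mod 360 = 88°
S and L unchanged.
= HSL(88°, 86%, 29%)


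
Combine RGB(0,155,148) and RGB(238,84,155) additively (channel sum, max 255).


Additive: each channel = min(255, C₁+C₂)
R: 0+238 = 238 → 238
G: 155+84 = 239 → 239
B: 148+155 = 303 → 255
= RGB(238, 239, 255)


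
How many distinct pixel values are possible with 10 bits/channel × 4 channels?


Total bits = 10 bits/channel × 4 channels = 40 bits
Distinct pixel values = 2^40
= 1,099,511,627,776 pixel values


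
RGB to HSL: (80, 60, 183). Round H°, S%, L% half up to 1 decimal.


Normalize: R'=80/255≈0.3137, G'=60/255≈0.2353, B'=183/255≈0.7176
Max=183/255, Min=60/255, Δ=Max-Min=123/255
L = (Max+Min)/2 = (183+60)/510 = 243/510 = 0.47647… → L = 47.6%
L ≤ 0.5 → S = Δ/(Max+Min) = 123/(183+60) = 123/243 = 0.50617… → S = 50.6%
(the 1/255 factors cancel in S and H, so raw channel differences can be used)
Max is B' → H = 60 × ((R-G)/Δ + 4) = 60 × ((80-60)/123 + 4)
  20/123 + 4 = 0.1626… + 4 = 4.1626…
  H = 60 × 4.1626… = 249.756…° → H = 249.8°
= HSL(249.8°, 50.6%, 47.6%)


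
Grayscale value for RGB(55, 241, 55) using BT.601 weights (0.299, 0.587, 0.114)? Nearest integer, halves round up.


Gray = 0.299×R + 0.587×G + 0.114×B
Gray = 0.299×55 + 0.587×241 + 0.114×55
Gray = 16.445 + 141.467 + 6.270
Gray = 164.182 → round half up → 164
Gray = 164


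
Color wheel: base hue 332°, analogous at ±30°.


Base hue: 332°
Left analog: (332 - 30) mod 360 = 302°
Right analog: (332 + 30) mod 360 = 2°
Analogous hues = 302° and 2°


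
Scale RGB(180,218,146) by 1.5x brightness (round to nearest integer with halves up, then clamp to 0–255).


Multiply each channel by 1.5, round half up, clamp to [0, 255]
R: 180×1.5 = 270 → clamp → 255
G: 218×1.5 = 327 → clamp → 255
B: 146×1.5 = 219
= RGB(255, 255, 219)


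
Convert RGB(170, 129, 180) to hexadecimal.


R = 170 → AA (hex)
G = 129 → 81 (hex)
B = 180 → B4 (hex)
Hex = #AA81B4


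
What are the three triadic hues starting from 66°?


Triadic: equally spaced at 120° intervals
H1 = 66°
H2 = (66 + 120) mod 360 = 186°
H3 = (66 + 240) mod 360 = 306°
Triadic = 66°, 186°, 306°


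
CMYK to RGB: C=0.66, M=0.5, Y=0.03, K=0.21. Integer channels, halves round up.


R = 255 × (1-C) × (1-K) = 255 × 0.34 × 0.79 = 68.493 → 68
G = 255 × (1-M) × (1-K) = 255 × 0.50 × 0.79 = 100.725 → 101
B = 255 × (1-Y) × (1-K) = 255 × 0.97 × 0.79 = 195.4065 → 195
= RGB(68, 101, 195)


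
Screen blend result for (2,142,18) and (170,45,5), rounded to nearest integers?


Screen: C = 255 - (255-A)×(255-B)/255, rounded to nearest integer
R: 255 - (255-2)×(255-170)/255 = 255 - 21505/255 ≈ 255 - 84.333 = 170.667 → 171
G: 255 - (255-142)×(255-45)/255 = 255 - 23730/255 ≈ 255 - 93.059 = 161.941 → 162
B: 255 - (255-18)×(255-5)/255 = 255 - 59250/255 ≈ 255 - 232.353 = 22.647 → 23
= RGB(171, 162, 23)


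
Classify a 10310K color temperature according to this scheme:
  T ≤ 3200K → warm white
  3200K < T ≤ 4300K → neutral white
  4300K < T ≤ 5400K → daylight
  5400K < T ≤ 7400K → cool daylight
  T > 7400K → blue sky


Temperature: 10310K
10310K > 7400K → blue sky
Classification: blue sky


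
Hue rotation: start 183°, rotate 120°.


New hue = (H + rotation) mod 360
New hue = (183 + 120) mod 360
= 303 mod 360
= 303°


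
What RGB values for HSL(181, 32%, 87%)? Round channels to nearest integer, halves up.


H=181°, S=0.32, L=0.87
C = (1-|2L-1|)×S = (1-|0.74|)×0.32 = 0.0832
H' = H/60 = 181/60 ≈ 3.0167; X = C×(1-|H' mod 2 - 1|) ≈ 0.0818
m = L - C/2 = 0.87 - 0.0416 = 0.8284
Sector ⌊H'⌋ = 3 → (R',G',B') = (0.0, ≈0.0818, 0.0832)
RGB = ((R'+m)×255, (G'+m)×255, (B'+m)×255) = (211.242, 232.1044, 232.458)
Round half up → RGB(211, 232, 232)


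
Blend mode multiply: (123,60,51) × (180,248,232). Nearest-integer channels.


Multiply: C = A×B/255, rounded to nearest integer
R: 123×180/255 = 22140/255 ≈ 86.824 → 87
G: 60×248/255 = 14880/255 ≈ 58.353 → 58
B: 51×232/255 = 11832/255 ≈ 46.400 → 46
= RGB(87, 58, 46)


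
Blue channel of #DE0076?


Color: #DE0076
R = DE = 222
G = 00 = 0
B = 76 = 118
Blue = 118


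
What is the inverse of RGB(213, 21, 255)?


Invert: (255-R, 255-G, 255-B)
R: 255-213 = 42
G: 255-21 = 234
B: 255-255 = 0
= RGB(42, 234, 0)


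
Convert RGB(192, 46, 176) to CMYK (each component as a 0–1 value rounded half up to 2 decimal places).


R'=192/255≈0.7529, G'=46/255≈0.1804, B'=176/255≈0.6902
K = 1 - max(R',G',B') = 1 - 192/255 = 63/255 = 0.24705… → 0.25
(1-R'-K)/(1-K) simplifies to (max-R)/max with max = 192:
C = (192-192)/192 = 0/192 = 0 → 0.00
M = (192-46)/192 = 146/192 = 0.76041… → 0.76
Y = (192-176)/192 = 16/192 = 0.08333… → 0.08
= CMYK(0.00, 0.76, 0.08, 0.25)


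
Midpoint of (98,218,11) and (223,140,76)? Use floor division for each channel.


Midpoint: each channel = ⌊(C₁+C₂)/2⌋
R: ⌊(98+223)/2⌋ = 160
G: ⌊(218+140)/2⌋ = 179
B: ⌊(11+76)/2⌋ = 43
= RGB(160, 179, 43)


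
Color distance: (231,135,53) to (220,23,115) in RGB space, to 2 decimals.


d = √[(R₁-R₂)² + (G₁-G₂)² + (B₁-B₂)²]
d = √[(231-220)² + (135-23)² + (53-115)²]
d = √[121 + 12544 + 3844]
d = √16509
d ≈ 128.49


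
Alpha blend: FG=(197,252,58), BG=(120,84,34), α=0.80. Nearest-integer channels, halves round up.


C = α×F + (1-α)×B, with 1-α = 0.20
R: 0.80×197 + 0.20×120 = 157.60 + 24.00 = 181.60 → 182
G: 0.80×252 + 0.20×84 = 201.60 + 16.80 = 218.40 → 218
B: 0.80×58 + 0.20×34 = 46.40 + 6.80 = 53.20 → 53
= RGB(182, 218, 53)


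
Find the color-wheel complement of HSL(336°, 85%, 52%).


Complement = opposite side of color wheel = hue + 180°
H' = (336 + 180) mod 360 = 156°
S and L unchanged.
= HSL(156°, 85%, 52%)


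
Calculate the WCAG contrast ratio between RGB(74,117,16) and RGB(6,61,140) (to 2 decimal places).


Linearize each sRGB channel c=v/255: c/12.92 if c ≤ 0.04045 else ((c+0.055)/1.055)^2.4
L = 0.2126×R_lin + 0.7152×G_lin + 0.0722×B_lin
Color 1 (74,117,16):
  R=74: 74/255≈0.2902 > 0.04045 → ((0.2902+0.055)/1.055)^2.4 ≈ 0.06848
  G=117: 117/255≈0.4588 > 0.04045 → ((0.4588+0.055)/1.055)^2.4 ≈ 0.17789
  B=16: 16/255≈0.0627 > 0.04045 → ((0.0627+0.055)/1.055)^2.4 ≈ 0.00518
  L1 = 0.2126×0.06848 + 0.7152×0.17789 + 0.0722×0.00518 ≈ 0.14216
Color 2 (6,61,140):
  R=6: 6/255≈0.0235 ≤ 0.04045 → 0.0235/12.92 ≈ 0.00182
  G=61: 61/255≈0.2392 > 0.04045 → ((0.2392+0.055)/1.055)^2.4 ≈ 0.04667
  B=140: 140/255≈0.5490 > 0.04045 → ((0.5490+0.055)/1.055)^2.4 ≈ 0.26225
  L2 = 0.2126×0.00182 + 0.7152×0.04667 + 0.0722×0.26225 ≈ 0.05270
Lighter = 0.14216, Darker = 0.05270
Ratio = (L_lighter + 0.05) / (L_darker + 0.05)
Ratio = (0.14216 + 0.05) / (0.05270 + 0.05) = 0.19216 / 0.10270 ≈ 1.8711
Ratio ≈ 1.87:1
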